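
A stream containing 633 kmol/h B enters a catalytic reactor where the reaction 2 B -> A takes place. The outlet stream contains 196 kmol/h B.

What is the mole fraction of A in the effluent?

0.527

For B: n = n₀ − 2ξ → 196 = 633 − 2ξ, giving ξ = 218.5 kmol/h.
Outlet amounts (n = n₀ + ν ξ):
  B: 633 − 2(218.5) = 196
  A: 0 + 1(218.5) = 218.5
Total out = 414.5 kmol/h; y_A = 218.5 / 414.5 = 0.5271.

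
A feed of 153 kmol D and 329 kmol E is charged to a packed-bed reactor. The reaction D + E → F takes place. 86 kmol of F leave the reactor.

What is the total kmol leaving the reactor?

For F: n = n₀ + 1ξ → 86 = 0 + 1ξ, giving ξ = 86 kmol.
Outlet amounts (n = n₀ + ν ξ):
  D: 153 − 1(86) = 67
  E: 329 − 1(86) = 243
  F: 0 + 1(86) = 86
Total out = 67 + 243 + 86 = 396 kmol.

396 kmol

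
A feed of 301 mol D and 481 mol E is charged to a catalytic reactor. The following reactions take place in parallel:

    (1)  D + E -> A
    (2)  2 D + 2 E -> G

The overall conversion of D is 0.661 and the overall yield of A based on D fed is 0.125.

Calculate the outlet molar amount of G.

Yield of A: 1ξ₁ / 301 = 0.125 → ξ₁ = 37.62 mol.
Conversion of D: 1ξ₁ + 2ξ₂ = 0.661 × 301 = 199 → ξ₂ = 80.67 mol.
Outlet amounts (n = n₀ + Σ ν·ξ):
  D: 301 − 1(37.62) − 2(80.67) = 102
  E: 481 − 1(37.62) − 2(80.67) = 282
  A: 0 + 1(37.62) = 37.62
  G: 0 + 1(80.67) = 80.67

80.7 mol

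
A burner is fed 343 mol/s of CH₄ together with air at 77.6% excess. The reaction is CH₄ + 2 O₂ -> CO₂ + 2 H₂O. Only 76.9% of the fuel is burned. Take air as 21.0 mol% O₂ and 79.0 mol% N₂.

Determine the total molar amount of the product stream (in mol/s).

6140 mol/s

Stoichiometric O₂ = 2 × 343 = 686 mol/s; O₂ fed = 686 × 1.776 = 1218 mol/s.
N₂ fed = 1218 × 79/21 = 4583 mol/s.
Fuel reacted = 0.769 × 343 → ξ = 263.8 mol/s.
Outlet (n = n₀ + ν ξ):
  CH₄: 343 − 1(263.8) = 79.23
  O₂: 1218 − 2(263.8) = 690.8
  N₂: 4583 (inert)
  CO₂: 0 + 1(263.8) = 263.8
  H₂O: 0 + 2(263.8) = 527.5
Total out = 79.23 + 690.8 + 4583 + 263.8 + 527.5 = 6145 mol/s.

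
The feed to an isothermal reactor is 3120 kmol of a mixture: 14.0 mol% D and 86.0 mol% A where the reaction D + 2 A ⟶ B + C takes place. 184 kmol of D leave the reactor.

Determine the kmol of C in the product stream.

253 kmol

For D: n = n₀ − 1ξ → 184 = 436.8 − 1ξ, giving ξ = 252.8 kmol.
Outlet amounts (n = n₀ + ν ξ):
  D: 436.8 − 1(252.8) = 184
  A: 2683 − 2(252.8) = 2178
  B: 0 + 1(252.8) = 252.8
  C: 0 + 1(252.8) = 252.8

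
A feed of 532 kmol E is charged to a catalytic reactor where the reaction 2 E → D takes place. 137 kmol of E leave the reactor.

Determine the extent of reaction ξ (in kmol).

For E: n = n₀ − 2ξ → 137 = 532 − 2ξ, giving ξ = 197.5 kmol.
Outlet amounts (n = n₀ + ν ξ):
  E: 532 − 2(197.5) = 137
  D: 0 + 1(197.5) = 197.5

ξ = 198 kmol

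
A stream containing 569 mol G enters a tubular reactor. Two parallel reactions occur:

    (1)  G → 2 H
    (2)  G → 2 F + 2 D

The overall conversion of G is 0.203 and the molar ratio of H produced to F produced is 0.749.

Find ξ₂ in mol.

Conversion of G: G consumed = 0.203 × 569 = 115.5 mol = 1ξ₁ + 1ξ₂.
Selectivity: 2ξ₁ / (2ξ₂) = 0.749 → ξ₁ = 0.749 ξ₂.
Substitute: (1·0.749 + 1) ξ₂ = 115.5 → ξ₂ = 66.04 mol, ξ₁ = 49.47 mol.
Outlet amounts (n = n₀ + Σ ν·ξ):
  G: 569 − 1(49.47) − 1(66.04) = 453.5
  H: 0 + 2(49.47) = 98.93
  F: 0 + 2(66.04) = 132.1
  D: 0 + 2(66.04) = 132.1

ξ₂ = 66 mol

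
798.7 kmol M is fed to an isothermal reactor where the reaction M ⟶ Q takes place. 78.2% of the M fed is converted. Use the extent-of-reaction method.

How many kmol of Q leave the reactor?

M reacted = 0.782 × 798.7 = 624.6 kmol; ν_M = −1, so ξ = 624.6/1 = 624.6 kmol.
Outlet amounts (n = n₀ + ν ξ):
  M: 798.7 − 1(624.6) = 174.1
  Q: 0 + 1(624.6) = 624.6

625 kmol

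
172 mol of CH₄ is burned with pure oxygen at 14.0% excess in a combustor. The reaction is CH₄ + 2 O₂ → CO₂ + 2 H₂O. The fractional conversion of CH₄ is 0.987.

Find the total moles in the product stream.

564 mol

Stoichiometric O₂ = 2 × 172 = 344 mol; O₂ fed = 344 × 1.140 = 392.2 mol.
Fuel reacted = 0.987 × 172 → ξ = 169.8 mol.
Outlet (n = n₀ + ν ξ):
  CH₄: 172 − 1(169.8) = 2.236
  O₂: 392.2 − 2(169.8) = 52.63
  CO₂: 0 + 1(169.8) = 169.8
  H₂O: 0 + 2(169.8) = 339.5
Total out = 2.236 + 52.63 + 169.8 + 339.5 = 564.2 mol.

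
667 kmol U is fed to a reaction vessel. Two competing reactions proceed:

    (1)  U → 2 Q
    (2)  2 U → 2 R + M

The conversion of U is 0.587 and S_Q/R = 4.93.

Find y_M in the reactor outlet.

0.0564

Conversion of U: U consumed = 0.587 × 667 = 391.5 kmol = 1ξ₁ + 2ξ₂.
Selectivity: 2ξ₁ / (2ξ₂) = 4.93 → ξ₁ = 4.93 ξ₂.
Substitute: (1·4.93 + 2) ξ₂ = 391.5 → ξ₂ = 56.5 kmol, ξ₁ = 278.5 kmol.
Outlet amounts (n = n₀ + Σ ν·ξ):
  U: 667 − 1(278.5) − 2(56.5) = 275.5
  Q: 0 + 2(278.5) = 557.1
  R: 0 + 2(56.5) = 113
  M: 0 + 1(56.5) = 56.5
Total out = 1002 kmol; y_M = 56.5 / 1002 = 0.05638.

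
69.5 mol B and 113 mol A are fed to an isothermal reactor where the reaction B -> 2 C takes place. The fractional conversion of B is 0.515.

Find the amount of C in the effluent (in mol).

B reacted = 0.515 × 69.5 = 35.79 mol; ν_B = −1, so ξ = 35.79/1 = 35.79 mol.
Outlet amounts (n = n₀ + ν ξ):
  B: 69.5 − 1(35.79) = 33.71
  C: 0 + 2(35.79) = 71.59
  A: 113 (inert)

71.6 mol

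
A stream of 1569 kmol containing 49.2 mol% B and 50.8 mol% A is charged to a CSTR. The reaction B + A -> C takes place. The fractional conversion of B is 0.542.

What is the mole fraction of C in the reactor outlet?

B reacted = 0.542 × 771.9 = 418.4 kmol; ν_B = −1, so ξ = 418.4/1 = 418.4 kmol.
Outlet amounts (n = n₀ + ν ξ):
  B: 771.9 − 1(418.4) = 353.6
  A: 797.1 − 1(418.4) = 378.7
  C: 0 + 1(418.4) = 418.4
Total out = 1151 kmol; y_C = 418.4 / 1151 = 0.3636.

0.364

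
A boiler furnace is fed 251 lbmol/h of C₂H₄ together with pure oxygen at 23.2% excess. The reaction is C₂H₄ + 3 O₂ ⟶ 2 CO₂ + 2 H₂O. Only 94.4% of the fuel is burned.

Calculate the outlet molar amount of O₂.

217 lbmol/h

Stoichiometric O₂ = 3 × 251 = 753 lbmol/h; O₂ fed = 753 × 1.232 = 927.7 lbmol/h.
Fuel reacted = 0.944 × 251 → ξ = 236.9 lbmol/h.
Outlet (n = n₀ + ν ξ):
  C₂H₄: 251 − 1(236.9) = 14.06
  O₂: 927.7 − 3(236.9) = 216.9
  CO₂: 0 + 2(236.9) = 473.9
  H₂O: 0 + 2(236.9) = 473.9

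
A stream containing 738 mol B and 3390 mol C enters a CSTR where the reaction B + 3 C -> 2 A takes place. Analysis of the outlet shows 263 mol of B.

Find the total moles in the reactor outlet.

For B: n = n₀ − 1ξ → 263 = 738 − 1ξ, giving ξ = 475 mol.
Outlet amounts (n = n₀ + ν ξ):
  B: 738 − 1(475) = 263
  C: 3390 − 3(475) = 1965
  A: 0 + 2(475) = 950
Total out = 263 + 1965 + 950 = 3178 mol.

3180 mol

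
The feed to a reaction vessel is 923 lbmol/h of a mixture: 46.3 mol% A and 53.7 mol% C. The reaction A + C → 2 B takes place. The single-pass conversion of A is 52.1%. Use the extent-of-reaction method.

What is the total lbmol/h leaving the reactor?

923 lbmol/h

A reacted = 0.521 × 427.3 = 222.6 lbmol/h; ν_A = −1, so ξ = 222.6/1 = 222.6 lbmol/h.
Outlet amounts (n = n₀ + ν ξ):
  A: 427.3 − 1(222.6) = 204.7
  C: 495.7 − 1(222.6) = 273
  B: 0 + 2(222.6) = 445.3
Total out = 204.7 + 273 + 445.3 = 923 lbmol/h.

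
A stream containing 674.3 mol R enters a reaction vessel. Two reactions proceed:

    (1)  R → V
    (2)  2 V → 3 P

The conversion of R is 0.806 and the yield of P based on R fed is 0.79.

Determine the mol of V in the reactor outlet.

Conversion of R: R consumed = 1ξ₁ = 0.806 × 674.3 → ξ₁ = 543.5 mol.
Yield of P: 3ξ₂ / 674.3 = 0.79 → ξ₂ = 177.6 mol.
Outlet amounts (n = n₀ + Σ ν·ξ):
  R: 674.3 − 1(543.5) = 130.8
  V: 0 + 1(543.5) − 2(177.6) = 188.4
  P: 0 + 3(177.6) = 532.7

188 mol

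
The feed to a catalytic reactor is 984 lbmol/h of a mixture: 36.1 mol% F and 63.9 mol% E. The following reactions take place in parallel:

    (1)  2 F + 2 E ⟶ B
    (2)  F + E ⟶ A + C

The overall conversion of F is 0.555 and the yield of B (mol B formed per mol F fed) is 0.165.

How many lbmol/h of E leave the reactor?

432 lbmol/h

Yield of B: 1ξ₁ / 355.2 = 0.165 → ξ₁ = 58.61 lbmol/h.
Conversion of F: 2ξ₁ + 1ξ₂ = 0.555 × 355.2 = 197.1 → ξ₂ = 79.93 lbmol/h.
Outlet amounts (n = n₀ + Σ ν·ξ):
  F: 355.2 − 2(58.61) − 1(79.93) = 158.1
  E: 628.8 − 2(58.61) − 1(79.93) = 431.6
  B: 0 + 1(58.61) = 58.61
  A: 0 + 1(79.93) = 79.93
  C: 0 + 1(79.93) = 79.93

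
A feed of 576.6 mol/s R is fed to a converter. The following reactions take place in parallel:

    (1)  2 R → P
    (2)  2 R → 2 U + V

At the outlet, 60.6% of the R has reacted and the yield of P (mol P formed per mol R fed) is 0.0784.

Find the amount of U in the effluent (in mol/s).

259 mol/s

Yield of P: 1ξ₁ / 576.6 = 0.0784 → ξ₁ = 45.21 mol/s.
Conversion of R: 2ξ₁ + 2ξ₂ = 0.606 × 576.6 = 349.4 → ξ₂ = 129.5 mol/s.
Outlet amounts (n = n₀ + Σ ν·ξ):
  R: 576.6 − 2(45.21) − 2(129.5) = 227.2
  P: 0 + 1(45.21) = 45.21
  U: 0 + 2(129.5) = 259
  V: 0 + 1(129.5) = 129.5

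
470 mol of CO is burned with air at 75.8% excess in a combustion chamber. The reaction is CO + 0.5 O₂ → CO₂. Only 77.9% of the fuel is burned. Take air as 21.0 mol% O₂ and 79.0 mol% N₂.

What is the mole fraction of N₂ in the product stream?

0.689

Stoichiometric O₂ = 0.5 × 470 = 235 mol; O₂ fed = 235 × 1.758 = 413.1 mol.
N₂ fed = 413.1 × 79/21 = 1554 mol.
Fuel reacted = 0.779 × 470 → ξ = 366.1 mol.
Outlet (n = n₀ + ν ξ):
  CO: 470 − 1(366.1) = 103.9
  O₂: 413.1 − 0.5(366.1) = 230.1
  N₂: 1554 (inert)
  CO₂: 0 + 1(366.1) = 366.1
Total out = 2254 mol; y_N₂ = 1554 / 2254 = 0.6894.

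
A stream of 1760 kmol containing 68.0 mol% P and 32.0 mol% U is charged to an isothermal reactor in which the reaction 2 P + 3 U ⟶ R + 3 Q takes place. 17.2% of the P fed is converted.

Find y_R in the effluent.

P reacted = 0.172 × 1197 = 205.8 kmol; ν_P = −2, so ξ = 205.8/2 = 102.9 kmol.
Outlet amounts (n = n₀ + ν ξ):
  P: 1197 − 2(102.9) = 991
  U: 563.2 − 3(102.9) = 254.4
  R: 0 + 1(102.9) = 102.9
  Q: 0 + 3(102.9) = 308.8
Total out = 1657 kmol; y_R = 102.9 / 1657 = 0.06211.

0.0621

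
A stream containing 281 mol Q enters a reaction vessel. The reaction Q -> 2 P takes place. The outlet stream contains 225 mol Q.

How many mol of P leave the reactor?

112 mol

For Q: n = n₀ − 1ξ → 225 = 281 − 1ξ, giving ξ = 56 mol.
Outlet amounts (n = n₀ + ν ξ):
  Q: 281 − 1(56) = 225
  P: 0 + 2(56) = 112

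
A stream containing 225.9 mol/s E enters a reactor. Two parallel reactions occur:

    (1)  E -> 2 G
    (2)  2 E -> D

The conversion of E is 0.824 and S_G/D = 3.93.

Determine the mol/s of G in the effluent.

Conversion of E: E consumed = 0.824 × 225.9 = 186.1 mol/s = 1ξ₁ + 2ξ₂.
Selectivity: 2ξ₁ / (1ξ₂) = 3.93 → ξ₁ = 1.965 ξ₂.
Substitute: (1·1.965 + 2) ξ₂ = 186.1 → ξ₂ = 46.95 mol/s, ξ₁ = 92.25 mol/s.
Outlet amounts (n = n₀ + Σ ν·ξ):
  E: 225.9 − 1(92.25) − 2(46.95) = 39.76
  G: 0 + 2(92.25) = 184.5
  D: 0 + 1(46.95) = 46.95

184 mol/s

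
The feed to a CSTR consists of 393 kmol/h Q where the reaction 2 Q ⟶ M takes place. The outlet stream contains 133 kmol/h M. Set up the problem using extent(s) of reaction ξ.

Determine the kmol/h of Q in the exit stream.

For M: n = n₀ + 1ξ → 133 = 0 + 1ξ, giving ξ = 133 kmol/h.
Outlet amounts (n = n₀ + ν ξ):
  Q: 393 − 2(133) = 127
  M: 0 + 1(133) = 133

127 kmol/h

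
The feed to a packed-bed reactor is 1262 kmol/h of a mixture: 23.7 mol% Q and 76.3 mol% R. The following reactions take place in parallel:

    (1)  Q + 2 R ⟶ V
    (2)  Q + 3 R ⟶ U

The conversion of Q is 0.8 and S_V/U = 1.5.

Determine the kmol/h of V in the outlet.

Conversion of Q: Q consumed = 0.8 × 299.1 = 239.3 kmol/h = 1ξ₁ + 1ξ₂.
Selectivity: 1ξ₁ / (1ξ₂) = 1.5 → ξ₁ = 1.5 ξ₂.
Substitute: (1·1.5 + 1) ξ₂ = 239.3 → ξ₂ = 95.71 kmol/h, ξ₁ = 143.6 kmol/h.
Outlet amounts (n = n₀ + Σ ν·ξ):
  Q: 299.1 − 1(143.6) − 1(95.71) = 59.82
  R: 962.9 − 2(143.6) − 3(95.71) = 388.6
  V: 0 + 1(143.6) = 143.6
  U: 0 + 1(95.71) = 95.71

144 kmol/h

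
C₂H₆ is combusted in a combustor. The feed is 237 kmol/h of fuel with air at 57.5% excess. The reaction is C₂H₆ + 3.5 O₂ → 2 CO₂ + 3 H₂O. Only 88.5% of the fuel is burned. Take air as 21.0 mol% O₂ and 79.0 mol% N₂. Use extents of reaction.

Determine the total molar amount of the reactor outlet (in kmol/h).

Stoichiometric O₂ = 3.5 × 237 = 829.5 kmol/h; O₂ fed = 829.5 × 1.575 = 1306 kmol/h.
N₂ fed = 1306 × 79/21 = 4915 kmol/h.
Fuel reacted = 0.885 × 237 → ξ = 209.7 kmol/h.
Outlet (n = n₀ + ν ξ):
  C₂H₆: 237 − 1(209.7) = 27.25
  O₂: 1306 − 3.5(209.7) = 572.4
  N₂: 4915 (inert)
  CO₂: 0 + 2(209.7) = 419.5
  H₂O: 0 + 3(209.7) = 629.2
Total out = 27.25 + 572.4 + 4915 + 419.5 + 629.2 = 6563 kmol/h.

6560 kmol/h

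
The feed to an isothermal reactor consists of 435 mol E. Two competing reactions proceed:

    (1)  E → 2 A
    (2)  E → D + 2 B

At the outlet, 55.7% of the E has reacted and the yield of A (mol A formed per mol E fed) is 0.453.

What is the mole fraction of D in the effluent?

Yield of A: 2ξ₁ / 435 = 0.453 → ξ₁ = 98.53 mol.
Conversion of E: 1ξ₁ + 1ξ₂ = 0.557 × 435 = 242.3 → ξ₂ = 143.8 mol.
Outlet amounts (n = n₀ + Σ ν·ξ):
  E: 435 − 1(98.53) − 1(143.8) = 192.7
  A: 0 + 2(98.53) = 197.1
  D: 0 + 1(143.8) = 143.8
  B: 0 + 2(143.8) = 287.5
Total out = 821.1 mol; y_D = 143.8 / 821.1 = 0.1751.

0.175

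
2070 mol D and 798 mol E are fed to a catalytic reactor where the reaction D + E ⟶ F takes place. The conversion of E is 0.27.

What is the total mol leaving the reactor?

E reacted = 0.27 × 798 = 215.5 mol; ν_E = −1, so ξ = 215.5/1 = 215.5 mol.
Outlet amounts (n = n₀ + ν ξ):
  D: 2070 − 1(215.5) = 1855
  E: 798 − 1(215.5) = 582.5
  F: 0 + 1(215.5) = 215.5
Total out = 1855 + 582.5 + 215.5 = 2653 mol.

2650 mol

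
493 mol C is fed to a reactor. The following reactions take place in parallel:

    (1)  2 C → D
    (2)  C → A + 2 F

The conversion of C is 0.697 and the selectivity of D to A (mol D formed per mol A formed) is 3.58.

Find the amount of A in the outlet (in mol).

42.1 mol

Conversion of C: C consumed = 0.697 × 493 = 343.6 mol = 2ξ₁ + 1ξ₂.
Selectivity: 1ξ₁ / (1ξ₂) = 3.58 → ξ₁ = 3.58 ξ₂.
Substitute: (2·3.58 + 1) ξ₂ = 343.6 → ξ₂ = 42.11 mol, ξ₁ = 150.8 mol.
Outlet amounts (n = n₀ + Σ ν·ξ):
  C: 493 − 2(150.8) − 1(42.11) = 149.4
  D: 0 + 1(150.8) = 150.8
  A: 0 + 1(42.11) = 42.11
  F: 0 + 2(42.11) = 84.22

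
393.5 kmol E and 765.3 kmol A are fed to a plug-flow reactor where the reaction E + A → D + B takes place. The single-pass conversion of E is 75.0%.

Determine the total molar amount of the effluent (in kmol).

E reacted = 0.75 × 393.5 = 295.1 kmol; ν_E = −1, so ξ = 295.1/1 = 295.1 kmol.
Outlet amounts (n = n₀ + ν ξ):
  E: 393.5 − 1(295.1) = 98.38
  A: 765.3 − 1(295.1) = 470.2
  D: 0 + 1(295.1) = 295.1
  B: 0 + 1(295.1) = 295.1
Total out = 98.38 + 470.2 + 295.1 + 295.1 = 1159 kmol.

1160 kmol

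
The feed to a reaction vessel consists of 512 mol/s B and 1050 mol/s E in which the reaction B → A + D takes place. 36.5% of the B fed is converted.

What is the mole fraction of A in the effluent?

0.107

B reacted = 0.365 × 512 = 186.9 mol/s; ν_B = −1, so ξ = 186.9/1 = 186.9 mol/s.
Outlet amounts (n = n₀ + ν ξ):
  B: 512 − 1(186.9) = 325.1
  A: 0 + 1(186.9) = 186.9
  D: 0 + 1(186.9) = 186.9
  E: 1050 (inert)
Total out = 1749 mol/s; y_A = 186.9 / 1749 = 0.1069.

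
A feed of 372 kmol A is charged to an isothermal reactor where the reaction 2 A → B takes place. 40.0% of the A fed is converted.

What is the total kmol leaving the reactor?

A reacted = 0.4 × 372 = 148.8 kmol; ν_A = −2, so ξ = 148.8/2 = 74.4 kmol.
Outlet amounts (n = n₀ + ν ξ):
  A: 372 − 2(74.4) = 223.2
  B: 0 + 1(74.4) = 74.4
Total out = 223.2 + 74.4 = 297.6 kmol.

298 kmol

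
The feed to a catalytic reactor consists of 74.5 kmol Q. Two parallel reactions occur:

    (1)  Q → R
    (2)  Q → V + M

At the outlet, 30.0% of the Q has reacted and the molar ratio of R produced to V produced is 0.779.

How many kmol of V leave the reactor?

Conversion of Q: Q consumed = 0.3 × 74.5 = 22.35 kmol = 1ξ₁ + 1ξ₂.
Selectivity: 1ξ₁ / (1ξ₂) = 0.779 → ξ₁ = 0.779 ξ₂.
Substitute: (1·0.779 + 1) ξ₂ = 22.35 → ξ₂ = 12.56 kmol, ξ₁ = 9.787 kmol.
Outlet amounts (n = n₀ + Σ ν·ξ):
  Q: 74.5 − 1(9.787) − 1(12.56) = 52.15
  R: 0 + 1(9.787) = 9.787
  V: 0 + 1(12.56) = 12.56
  M: 0 + 1(12.56) = 12.56

12.6 kmol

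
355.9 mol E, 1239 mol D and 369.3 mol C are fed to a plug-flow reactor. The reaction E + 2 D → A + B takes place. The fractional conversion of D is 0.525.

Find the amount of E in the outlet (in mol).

30.7 mol

D reacted = 0.525 × 1239 = 650.5 mol; ν_D = −2, so ξ = 650.5/2 = 325.2 mol.
Outlet amounts (n = n₀ + ν ξ):
  E: 355.9 − 1(325.2) = 30.66
  D: 1239 − 2(325.2) = 588.5
  A: 0 + 1(325.2) = 325.2
  B: 0 + 1(325.2) = 325.2
  C: 369.3 (inert)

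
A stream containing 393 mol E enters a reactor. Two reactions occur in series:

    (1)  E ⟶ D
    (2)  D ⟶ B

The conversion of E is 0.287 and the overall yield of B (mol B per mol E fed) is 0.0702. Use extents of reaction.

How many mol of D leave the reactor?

85.2 mol

Conversion of E: E consumed = 1ξ₁ = 0.287 × 393 → ξ₁ = 112.8 mol.
Yield of B: 1ξ₂ / 393 = 0.0702 → ξ₂ = 27.59 mol.
Outlet amounts (n = n₀ + Σ ν·ξ):
  E: 393 − 1(112.8) = 280.2
  D: 0 + 1(112.8) − 1(27.59) = 85.2
  B: 0 + 1(27.59) = 27.59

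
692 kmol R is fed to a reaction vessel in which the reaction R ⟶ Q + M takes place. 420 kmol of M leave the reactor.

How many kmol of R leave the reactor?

For M: n = n₀ + 1ξ → 420 = 0 + 1ξ, giving ξ = 420 kmol.
Outlet amounts (n = n₀ + ν ξ):
  R: 692 − 1(420) = 272
  Q: 0 + 1(420) = 420
  M: 0 + 1(420) = 420

272 kmol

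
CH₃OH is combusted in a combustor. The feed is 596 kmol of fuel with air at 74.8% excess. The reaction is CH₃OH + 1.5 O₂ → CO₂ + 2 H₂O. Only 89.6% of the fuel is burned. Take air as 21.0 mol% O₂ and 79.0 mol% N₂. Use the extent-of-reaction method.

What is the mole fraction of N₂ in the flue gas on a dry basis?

0.812

Stoichiometric O₂ = 1.5 × 596 = 894 kmol; O₂ fed = 894 × 1.748 = 1563 kmol.
N₂ fed = 1563 × 79/21 = 5879 kmol.
Fuel reacted = 0.896 × 596 → ξ = 534 kmol.
Outlet (n = n₀ + ν ξ):
  CH₃OH: 596 − 1(534) = 61.98
  O₂: 1563 − 1.5(534) = 761.7
  N₂: 5879 (inert)
  CO₂: 0 + 1(534) = 534
  H₂O: 0 + 2(534) = 1068
Dry total = 7236 kmol; y_N₂ (dry) = 5879 / 7236 = 0.8124.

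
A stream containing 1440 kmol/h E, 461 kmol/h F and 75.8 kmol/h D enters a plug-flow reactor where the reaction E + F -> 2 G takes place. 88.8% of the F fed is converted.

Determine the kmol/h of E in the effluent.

F reacted = 0.888 × 461 = 409.4 kmol/h; ν_F = −1, so ξ = 409.4/1 = 409.4 kmol/h.
Outlet amounts (n = n₀ + ν ξ):
  E: 1440 − 1(409.4) = 1031
  F: 461 − 1(409.4) = 51.63
  G: 0 + 2(409.4) = 818.7
  D: 75.8 (inert)

1030 kmol/h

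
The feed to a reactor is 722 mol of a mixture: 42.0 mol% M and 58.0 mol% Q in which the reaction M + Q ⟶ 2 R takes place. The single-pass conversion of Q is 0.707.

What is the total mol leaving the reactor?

722 mol

Q reacted = 0.707 × 418.8 = 296.1 mol; ν_Q = −1, so ξ = 296.1/1 = 296.1 mol.
Outlet amounts (n = n₀ + ν ξ):
  M: 303.2 − 1(296.1) = 7.177
  Q: 418.8 − 1(296.1) = 122.7
  R: 0 + 2(296.1) = 592.1
Total out = 7.177 + 122.7 + 592.1 = 722 mol.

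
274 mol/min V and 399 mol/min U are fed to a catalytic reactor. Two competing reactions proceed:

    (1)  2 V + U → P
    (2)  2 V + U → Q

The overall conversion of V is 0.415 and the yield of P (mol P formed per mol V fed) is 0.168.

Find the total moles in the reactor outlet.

Yield of P: 1ξ₁ / 274 = 0.168 → ξ₁ = 46.03 mol/min.
Conversion of V: 2ξ₁ + 2ξ₂ = 0.415 × 274 = 113.7 → ξ₂ = 10.82 mol/min.
Outlet amounts (n = n₀ + Σ ν·ξ):
  V: 274 − 2(46.03) − 2(10.82) = 160.3
  U: 399 − 1(46.03) − 1(10.82) = 342.1
  P: 0 + 1(46.03) = 46.03
  Q: 0 + 1(10.82) = 10.82
Total out = 160.3 + 342.1 + 46.03 + 10.82 = 559.3 mol/min.

559 mol/min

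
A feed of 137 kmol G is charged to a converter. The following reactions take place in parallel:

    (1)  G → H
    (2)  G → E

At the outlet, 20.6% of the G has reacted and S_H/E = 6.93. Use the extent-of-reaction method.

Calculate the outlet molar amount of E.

3.56 kmol

Conversion of G: G consumed = 0.206 × 137 = 28.22 kmol = 1ξ₁ + 1ξ₂.
Selectivity: 1ξ₁ / (1ξ₂) = 6.93 → ξ₁ = 6.93 ξ₂.
Substitute: (1·6.93 + 1) ξ₂ = 28.22 → ξ₂ = 3.559 kmol, ξ₁ = 24.66 kmol.
Outlet amounts (n = n₀ + Σ ν·ξ):
  G: 137 − 1(24.66) − 1(3.559) = 108.8
  H: 0 + 1(24.66) = 24.66
  E: 0 + 1(3.559) = 3.559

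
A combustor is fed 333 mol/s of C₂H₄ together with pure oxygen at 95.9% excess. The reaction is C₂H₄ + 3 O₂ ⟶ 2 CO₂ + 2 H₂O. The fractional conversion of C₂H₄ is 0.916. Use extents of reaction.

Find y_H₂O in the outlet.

Stoichiometric O₂ = 3 × 333 = 999 mol/s; O₂ fed = 999 × 1.959 = 1957 mol/s.
Fuel reacted = 0.916 × 333 → ξ = 305 mol/s.
Outlet (n = n₀ + ν ξ):
  C₂H₄: 333 − 1(305) = 27.97
  O₂: 1957 − 3(305) = 1042
  CO₂: 0 + 2(305) = 610.1
  H₂O: 0 + 2(305) = 610.1
Total out = 2290 mol/s; y_H₂O = 610.1 / 2290 = 0.2664.

0.266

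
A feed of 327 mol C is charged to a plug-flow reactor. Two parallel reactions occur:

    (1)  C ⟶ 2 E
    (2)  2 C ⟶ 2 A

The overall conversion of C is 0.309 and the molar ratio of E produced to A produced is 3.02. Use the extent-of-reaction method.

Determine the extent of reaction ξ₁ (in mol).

Conversion of C: C consumed = 0.309 × 327 = 101 mol = 1ξ₁ + 2ξ₂.
Selectivity: 2ξ₁ / (2ξ₂) = 3.02 → ξ₁ = 3.02 ξ₂.
Substitute: (1·3.02 + 2) ξ₂ = 101 → ξ₂ = 20.13 mol, ξ₁ = 60.79 mol.
Outlet amounts (n = n₀ + Σ ν·ξ):
  C: 327 − 1(60.79) − 2(20.13) = 226
  E: 0 + 2(60.79) = 121.6
  A: 0 + 2(20.13) = 40.26

ξ₁ = 60.8 mol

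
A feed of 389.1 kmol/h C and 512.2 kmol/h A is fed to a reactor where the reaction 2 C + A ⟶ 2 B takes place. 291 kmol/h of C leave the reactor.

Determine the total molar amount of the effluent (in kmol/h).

852 kmol/h

For C: n = n₀ − 2ξ → 291 = 389.1 − 2ξ, giving ξ = 49.05 kmol/h.
Outlet amounts (n = n₀ + ν ξ):
  C: 389.1 − 2(49.05) = 291
  A: 512.2 − 1(49.05) = 463.2
  B: 0 + 2(49.05) = 98.1
Total out = 291 + 463.2 + 98.1 = 852.2 kmol/h.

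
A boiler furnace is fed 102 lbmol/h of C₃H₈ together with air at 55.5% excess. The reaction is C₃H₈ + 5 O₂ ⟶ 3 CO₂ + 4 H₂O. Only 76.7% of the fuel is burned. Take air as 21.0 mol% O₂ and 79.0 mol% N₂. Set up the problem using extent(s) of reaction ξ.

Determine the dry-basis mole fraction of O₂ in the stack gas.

Stoichiometric O₂ = 5 × 102 = 510 lbmol/h; O₂ fed = 510 × 1.555 = 793.1 lbmol/h.
N₂ fed = 793.1 × 79/21 = 2983 lbmol/h.
Fuel reacted = 0.767 × 102 → ξ = 78.23 lbmol/h.
Outlet (n = n₀ + ν ξ):
  C₃H₈: 102 − 1(78.23) = 23.77
  O₂: 793.1 − 5(78.23) = 401.9
  N₂: 2983 (inert)
  CO₂: 0 + 3(78.23) = 234.7
  H₂O: 0 + 4(78.23) = 312.9
Dry total = 3644 lbmol/h; y_O₂ (dry) = 401.9 / 3644 = 0.1103.

0.11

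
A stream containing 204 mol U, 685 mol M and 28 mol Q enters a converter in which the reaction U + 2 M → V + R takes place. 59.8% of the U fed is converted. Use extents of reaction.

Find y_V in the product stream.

U reacted = 0.598 × 204 = 122 mol; ν_U = −1, so ξ = 122/1 = 122 mol.
Outlet amounts (n = n₀ + ν ξ):
  U: 204 − 1(122) = 82.01
  M: 685 − 2(122) = 441
  V: 0 + 1(122) = 122
  R: 0 + 1(122) = 122
  Q: 28 (inert)
Total out = 795 mol; y_V = 122 / 795 = 0.1534.

0.153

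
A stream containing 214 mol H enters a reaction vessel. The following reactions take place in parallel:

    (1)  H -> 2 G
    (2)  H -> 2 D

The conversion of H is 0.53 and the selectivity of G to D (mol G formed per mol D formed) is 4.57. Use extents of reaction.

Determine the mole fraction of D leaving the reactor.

0.124

Conversion of H: H consumed = 0.53 × 214 = 113.4 mol = 1ξ₁ + 1ξ₂.
Selectivity: 2ξ₁ / (2ξ₂) = 4.57 → ξ₁ = 4.57 ξ₂.
Substitute: (1·4.57 + 1) ξ₂ = 113.4 → ξ₂ = 20.36 mol, ξ₁ = 93.06 mol.
Outlet amounts (n = n₀ + Σ ν·ξ):
  H: 214 − 1(93.06) − 1(20.36) = 100.6
  G: 0 + 2(93.06) = 186.1
  D: 0 + 2(20.36) = 40.73
Total out = 327.4 mol; y_D = 40.73 / 327.4 = 0.1244.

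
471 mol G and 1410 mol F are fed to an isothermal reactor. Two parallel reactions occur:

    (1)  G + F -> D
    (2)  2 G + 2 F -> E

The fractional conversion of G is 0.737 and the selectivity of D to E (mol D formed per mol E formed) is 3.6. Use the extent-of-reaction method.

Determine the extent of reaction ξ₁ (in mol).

ξ₁ = 223 mol

Conversion of G: G consumed = 0.737 × 471 = 347.1 mol = 1ξ₁ + 2ξ₂.
Selectivity: 1ξ₁ / (1ξ₂) = 3.6 → ξ₁ = 3.6 ξ₂.
Substitute: (1·3.6 + 2) ξ₂ = 347.1 → ξ₂ = 61.99 mol, ξ₁ = 223.2 mol.
Outlet amounts (n = n₀ + Σ ν·ξ):
  G: 471 − 1(223.2) − 2(61.99) = 123.9
  F: 1410 − 1(223.2) − 2(61.99) = 1063
  D: 0 + 1(223.2) = 223.2
  E: 0 + 1(61.99) = 61.99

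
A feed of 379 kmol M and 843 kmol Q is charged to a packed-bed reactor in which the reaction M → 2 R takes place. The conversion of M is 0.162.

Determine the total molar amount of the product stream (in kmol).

1280 kmol

M reacted = 0.162 × 379 = 61.4 kmol; ν_M = −1, so ξ = 61.4/1 = 61.4 kmol.
Outlet amounts (n = n₀ + ν ξ):
  M: 379 − 1(61.4) = 317.6
  R: 0 + 2(61.4) = 122.8
  Q: 843 (inert)
Total out = 317.6 + 122.8 + 843 = 1283 kmol.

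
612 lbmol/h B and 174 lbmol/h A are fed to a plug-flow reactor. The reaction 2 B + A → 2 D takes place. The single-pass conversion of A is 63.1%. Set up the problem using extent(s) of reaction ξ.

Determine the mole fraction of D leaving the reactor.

A reacted = 0.631 × 174 = 109.8 lbmol/h; ν_A = −1, so ξ = 109.8/1 = 109.8 lbmol/h.
Outlet amounts (n = n₀ + ν ξ):
  B: 612 − 2(109.8) = 392.4
  A: 174 − 1(109.8) = 64.21
  D: 0 + 2(109.8) = 219.6
Total out = 676.2 lbmol/h; y_D = 219.6 / 676.2 = 0.3247.

0.325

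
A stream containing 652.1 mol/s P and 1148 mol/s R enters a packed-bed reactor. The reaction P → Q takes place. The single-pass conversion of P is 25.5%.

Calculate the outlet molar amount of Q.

166 mol/s

P reacted = 0.255 × 652.1 = 166.3 mol/s; ν_P = −1, so ξ = 166.3/1 = 166.3 mol/s.
Outlet amounts (n = n₀ + ν ξ):
  P: 652.1 − 1(166.3) = 485.8
  Q: 0 + 1(166.3) = 166.3
  R: 1148 (inert)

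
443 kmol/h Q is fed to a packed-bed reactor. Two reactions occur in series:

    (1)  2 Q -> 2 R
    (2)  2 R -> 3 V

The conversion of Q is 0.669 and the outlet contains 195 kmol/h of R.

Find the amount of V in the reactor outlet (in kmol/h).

Conversion of Q: Q consumed = 2ξ₁ = 0.669 × 443 → ξ₁ = 148.2 kmol/h.
R balance: n_R = 0 + 2ξ₁ − 2ξ₂ = 195 → ξ₂ = (2·148.2 − 195)/2 = 50.68 kmol/h.
Outlet amounts (n = n₀ + Σ ν·ξ):
  Q: 443 − 2(148.2) = 146.6
  R: 0 + 2(148.2) − 2(50.68) = 195
  V: 0 + 3(50.68) = 152.1

152 kmol/h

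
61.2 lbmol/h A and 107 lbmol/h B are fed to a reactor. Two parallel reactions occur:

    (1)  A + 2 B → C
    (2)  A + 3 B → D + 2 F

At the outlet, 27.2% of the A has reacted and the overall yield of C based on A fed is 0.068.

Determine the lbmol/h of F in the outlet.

25 lbmol/h

Yield of C: 1ξ₁ / 61.2 = 0.068 → ξ₁ = 4.162 lbmol/h.
Conversion of A: 1ξ₁ + 1ξ₂ = 0.272 × 61.2 = 16.65 → ξ₂ = 12.48 lbmol/h.
Outlet amounts (n = n₀ + Σ ν·ξ):
  A: 61.2 − 1(4.162) − 1(12.48) = 44.55
  B: 107 − 2(4.162) − 3(12.48) = 61.22
  C: 0 + 1(4.162) = 4.162
  D: 0 + 1(12.48) = 12.48
  F: 0 + 2(12.48) = 24.97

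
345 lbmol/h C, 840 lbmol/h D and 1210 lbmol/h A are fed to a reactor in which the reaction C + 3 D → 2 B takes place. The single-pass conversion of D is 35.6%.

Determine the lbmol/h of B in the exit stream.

199 lbmol/h

D reacted = 0.356 × 840 = 299 lbmol/h; ν_D = −3, so ξ = 299/3 = 99.68 lbmol/h.
Outlet amounts (n = n₀ + ν ξ):
  C: 345 − 1(99.68) = 245.3
  D: 840 − 3(99.68) = 541
  B: 0 + 2(99.68) = 199.4
  A: 1210 (inert)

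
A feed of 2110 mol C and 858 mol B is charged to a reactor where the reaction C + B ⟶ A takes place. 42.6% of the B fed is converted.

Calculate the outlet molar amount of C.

B reacted = 0.426 × 858 = 365.5 mol; ν_B = −1, so ξ = 365.5/1 = 365.5 mol.
Outlet amounts (n = n₀ + ν ξ):
  C: 2110 − 1(365.5) = 1744
  B: 858 − 1(365.5) = 492.5
  A: 0 + 1(365.5) = 365.5

1740 mol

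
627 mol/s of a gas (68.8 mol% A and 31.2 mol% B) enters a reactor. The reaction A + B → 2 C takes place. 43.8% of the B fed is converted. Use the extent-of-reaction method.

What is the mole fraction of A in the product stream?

B reacted = 0.438 × 195.6 = 85.68 mol/s; ν_B = −1, so ξ = 85.68/1 = 85.68 mol/s.
Outlet amounts (n = n₀ + ν ξ):
  A: 431.4 − 1(85.68) = 345.7
  B: 195.6 − 1(85.68) = 109.9
  C: 0 + 2(85.68) = 171.4
Total out = 627 mol/s; y_A = 345.7 / 627 = 0.5513.

0.551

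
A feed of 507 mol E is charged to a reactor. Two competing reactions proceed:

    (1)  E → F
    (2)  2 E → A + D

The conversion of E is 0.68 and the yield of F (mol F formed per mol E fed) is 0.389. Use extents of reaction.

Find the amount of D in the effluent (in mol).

Yield of F: 1ξ₁ / 507 = 0.389 → ξ₁ = 197.2 mol.
Conversion of E: 1ξ₁ + 2ξ₂ = 0.68 × 507 = 344.8 → ξ₂ = 73.77 mol.
Outlet amounts (n = n₀ + Σ ν·ξ):
  E: 507 − 1(197.2) − 2(73.77) = 162.2
  F: 0 + 1(197.2) = 197.2
  A: 0 + 1(73.77) = 73.77
  D: 0 + 1(73.77) = 73.77

73.8 mol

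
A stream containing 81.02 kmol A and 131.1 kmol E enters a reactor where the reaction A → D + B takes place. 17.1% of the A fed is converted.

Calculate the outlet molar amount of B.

13.9 kmol

A reacted = 0.171 × 81.02 = 13.85 kmol; ν_A = −1, so ξ = 13.85/1 = 13.85 kmol.
Outlet amounts (n = n₀ + ν ξ):
  A: 81.02 − 1(13.85) = 67.17
  D: 0 + 1(13.85) = 13.85
  B: 0 + 1(13.85) = 13.85
  E: 131.1 (inert)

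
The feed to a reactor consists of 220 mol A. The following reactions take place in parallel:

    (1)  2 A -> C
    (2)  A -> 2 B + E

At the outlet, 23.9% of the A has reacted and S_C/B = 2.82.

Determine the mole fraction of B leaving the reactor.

0.0419

Conversion of A: A consumed = 0.239 × 220 = 52.58 mol = 2ξ₁ + 1ξ₂.
Selectivity: 1ξ₁ / (2ξ₂) = 2.82 → ξ₁ = 5.64 ξ₂.
Substitute: (2·5.64 + 1) ξ₂ = 52.58 → ξ₂ = 4.282 mol, ξ₁ = 24.15 mol.
Outlet amounts (n = n₀ + Σ ν·ξ):
  A: 220 − 2(24.15) − 1(4.282) = 167.4
  C: 0 + 1(24.15) = 24.15
  B: 0 + 2(4.282) = 8.564
  E: 0 + 1(4.282) = 4.282
Total out = 204.4 mol; y_B = 8.564 / 204.4 = 0.04189.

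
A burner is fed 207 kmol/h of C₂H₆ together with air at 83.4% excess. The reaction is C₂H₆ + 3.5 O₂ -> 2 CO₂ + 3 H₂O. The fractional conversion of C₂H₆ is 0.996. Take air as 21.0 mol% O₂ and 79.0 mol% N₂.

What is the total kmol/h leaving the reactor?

Stoichiometric O₂ = 3.5 × 207 = 724.5 kmol/h; O₂ fed = 724.5 × 1.834 = 1329 kmol/h.
N₂ fed = 1329 × 79/21 = 4999 kmol/h.
Fuel reacted = 0.996 × 207 → ξ = 206.2 kmol/h.
Outlet (n = n₀ + ν ξ):
  C₂H₆: 207 − 1(206.2) = 0.828
  O₂: 1329 − 3.5(206.2) = 607.1
  N₂: 4999 (inert)
  CO₂: 0 + 2(206.2) = 412.3
  H₂O: 0 + 3(206.2) = 618.5
Total out = 0.828 + 607.1 + 4999 + 412.3 + 618.5 = 6637 kmol/h.

6640 kmol/h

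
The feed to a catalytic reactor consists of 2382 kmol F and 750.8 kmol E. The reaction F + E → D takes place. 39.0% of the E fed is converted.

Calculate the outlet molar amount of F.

2090 kmol

E reacted = 0.39 × 750.8 = 292.8 kmol; ν_E = −1, so ξ = 292.8/1 = 292.8 kmol.
Outlet amounts (n = n₀ + ν ξ):
  F: 2382 − 1(292.8) = 2089
  E: 750.8 − 1(292.8) = 458
  D: 0 + 1(292.8) = 292.8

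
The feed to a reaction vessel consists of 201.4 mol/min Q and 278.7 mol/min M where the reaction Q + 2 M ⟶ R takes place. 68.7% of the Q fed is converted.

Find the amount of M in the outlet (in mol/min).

Q reacted = 0.687 × 201.4 = 138.4 mol/min; ν_Q = −1, so ξ = 138.4/1 = 138.4 mol/min.
Outlet amounts (n = n₀ + ν ξ):
  Q: 201.4 − 1(138.4) = 63.04
  M: 278.7 − 2(138.4) = 1.976
  R: 0 + 1(138.4) = 138.4

1.98 mol/min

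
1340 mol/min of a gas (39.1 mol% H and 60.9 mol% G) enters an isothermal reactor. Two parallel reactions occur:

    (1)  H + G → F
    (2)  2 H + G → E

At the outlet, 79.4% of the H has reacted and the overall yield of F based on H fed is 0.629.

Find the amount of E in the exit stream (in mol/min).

Yield of F: 1ξ₁ / 523.9 = 0.629 → ξ₁ = 329.6 mol/min.
Conversion of H: 1ξ₁ + 2ξ₂ = 0.794 × 523.9 = 416 → ξ₂ = 43.23 mol/min.
Outlet amounts (n = n₀ + Σ ν·ξ):
  H: 523.9 − 1(329.6) − 2(43.23) = 107.9
  G: 816.1 − 1(329.6) − 1(43.23) = 443.3
  F: 0 + 1(329.6) = 329.6
  E: 0 + 1(43.23) = 43.23

43.2 mol/min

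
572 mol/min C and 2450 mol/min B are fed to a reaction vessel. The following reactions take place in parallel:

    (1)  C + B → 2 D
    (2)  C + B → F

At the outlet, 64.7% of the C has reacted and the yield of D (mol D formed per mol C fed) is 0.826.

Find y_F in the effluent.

Yield of D: 2ξ₁ / 572 = 0.826 → ξ₁ = 236.2 mol/min.
Conversion of C: 1ξ₁ + 1ξ₂ = 0.647 × 572 = 370.1 → ξ₂ = 133.8 mol/min.
Outlet amounts (n = n₀ + Σ ν·ξ):
  C: 572 − 1(236.2) − 1(133.8) = 201.9
  B: 2450 − 1(236.2) − 1(133.8) = 2080
  D: 0 + 2(236.2) = 472.5
  F: 0 + 1(133.8) = 133.8
Total out = 2888 mol/min; y_F = 133.8 / 2888 = 0.04634.

0.0463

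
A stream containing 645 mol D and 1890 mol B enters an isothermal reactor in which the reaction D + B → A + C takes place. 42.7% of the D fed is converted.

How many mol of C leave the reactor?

275 mol

D reacted = 0.427 × 645 = 275.4 mol; ν_D = −1, so ξ = 275.4/1 = 275.4 mol.
Outlet amounts (n = n₀ + ν ξ):
  D: 645 − 1(275.4) = 369.6
  B: 1890 − 1(275.4) = 1615
  A: 0 + 1(275.4) = 275.4
  C: 0 + 1(275.4) = 275.4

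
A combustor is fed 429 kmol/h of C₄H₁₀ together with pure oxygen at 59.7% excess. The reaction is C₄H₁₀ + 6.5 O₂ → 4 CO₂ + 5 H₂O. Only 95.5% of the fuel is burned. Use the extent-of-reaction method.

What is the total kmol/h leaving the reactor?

5500 kmol/h

Stoichiometric O₂ = 6.5 × 429 = 2788 kmol/h; O₂ fed = 2788 × 1.597 = 4453 kmol/h.
Fuel reacted = 0.955 × 429 → ξ = 409.7 kmol/h.
Outlet (n = n₀ + ν ξ):
  C₄H₁₀: 429 − 1(409.7) = 19.31
  O₂: 4453 − 6.5(409.7) = 1790
  CO₂: 0 + 4(409.7) = 1639
  H₂O: 0 + 5(409.7) = 2048
Total out = 19.31 + 1790 + 1639 + 2048 = 5497 kmol/h.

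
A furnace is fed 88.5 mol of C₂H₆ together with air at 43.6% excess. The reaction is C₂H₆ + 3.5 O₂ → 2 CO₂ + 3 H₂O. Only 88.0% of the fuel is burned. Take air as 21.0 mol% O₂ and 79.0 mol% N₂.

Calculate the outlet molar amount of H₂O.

Stoichiometric O₂ = 3.5 × 88.5 = 309.8 mol; O₂ fed = 309.8 × 1.436 = 444.8 mol.
N₂ fed = 444.8 × 79/21 = 1673 mol.
Fuel reacted = 0.88 × 88.5 → ξ = 77.88 mol.
Outlet (n = n₀ + ν ξ):
  C₂H₆: 88.5 − 1(77.88) = 10.62
  O₂: 444.8 − 3.5(77.88) = 172.2
  N₂: 1673 (inert)
  CO₂: 0 + 2(77.88) = 155.8
  H₂O: 0 + 3(77.88) = 233.6

234 mol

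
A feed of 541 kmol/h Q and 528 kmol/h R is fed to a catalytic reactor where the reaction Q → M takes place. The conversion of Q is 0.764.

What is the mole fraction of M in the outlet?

Q reacted = 0.764 × 541 = 413.3 kmol/h; ν_Q = −1, so ξ = 413.3/1 = 413.3 kmol/h.
Outlet amounts (n = n₀ + ν ξ):
  Q: 541 − 1(413.3) = 127.7
  M: 0 + 1(413.3) = 413.3
  R: 528 (inert)
Total out = 1069 kmol/h; y_M = 413.3 / 1069 = 0.3866.

0.387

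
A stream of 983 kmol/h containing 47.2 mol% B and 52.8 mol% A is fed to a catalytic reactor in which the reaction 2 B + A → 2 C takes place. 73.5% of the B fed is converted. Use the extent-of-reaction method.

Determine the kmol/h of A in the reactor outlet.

349 kmol/h

B reacted = 0.735 × 464 = 341 kmol/h; ν_B = −2, so ξ = 341/2 = 170.5 kmol/h.
Outlet amounts (n = n₀ + ν ξ):
  B: 464 − 2(170.5) = 123
  A: 519 − 1(170.5) = 348.5
  C: 0 + 2(170.5) = 341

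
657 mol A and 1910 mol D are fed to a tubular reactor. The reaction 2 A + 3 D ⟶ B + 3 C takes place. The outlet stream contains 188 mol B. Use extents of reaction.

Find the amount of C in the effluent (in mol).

564 mol

For B: n = n₀ + 1ξ → 188 = 0 + 1ξ, giving ξ = 188 mol.
Outlet amounts (n = n₀ + ν ξ):
  A: 657 − 2(188) = 281
  D: 1910 − 3(188) = 1346
  B: 0 + 1(188) = 188
  C: 0 + 3(188) = 564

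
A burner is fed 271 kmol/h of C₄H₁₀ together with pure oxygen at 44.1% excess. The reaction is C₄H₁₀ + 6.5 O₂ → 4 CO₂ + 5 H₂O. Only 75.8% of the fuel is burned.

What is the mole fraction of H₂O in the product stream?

0.329

Stoichiometric O₂ = 6.5 × 271 = 1762 kmol/h; O₂ fed = 1762 × 1.441 = 2538 kmol/h.
Fuel reacted = 0.758 × 271 → ξ = 205.4 kmol/h.
Outlet (n = n₀ + ν ξ):
  C₄H₁₀: 271 − 1(205.4) = 65.58
  O₂: 2538 − 6.5(205.4) = 1203
  CO₂: 0 + 4(205.4) = 821.7
  H₂O: 0 + 5(205.4) = 1027
Total out = 3117 kmol/h; y_H₂O = 1027 / 3117 = 0.3295.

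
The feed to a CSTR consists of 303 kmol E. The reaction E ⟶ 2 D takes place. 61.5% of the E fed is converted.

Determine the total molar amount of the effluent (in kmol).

E reacted = 0.615 × 303 = 186.3 kmol; ν_E = −1, so ξ = 186.3/1 = 186.3 kmol.
Outlet amounts (n = n₀ + ν ξ):
  E: 303 − 1(186.3) = 116.7
  D: 0 + 2(186.3) = 372.7
Total out = 116.7 + 372.7 = 489.3 kmol.

489 kmol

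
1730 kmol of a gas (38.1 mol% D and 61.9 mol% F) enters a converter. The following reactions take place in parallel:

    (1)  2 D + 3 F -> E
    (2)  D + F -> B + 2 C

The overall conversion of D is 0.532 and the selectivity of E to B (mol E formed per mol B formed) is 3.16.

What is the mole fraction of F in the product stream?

0.485

Conversion of D: D consumed = 0.532 × 659.1 = 350.7 kmol = 2ξ₁ + 1ξ₂.
Selectivity: 1ξ₁ / (1ξ₂) = 3.16 → ξ₁ = 3.16 ξ₂.
Substitute: (2·3.16 + 1) ξ₂ = 350.7 → ξ₂ = 47.9 kmol, ξ₁ = 151.4 kmol.
Outlet amounts (n = n₀ + Σ ν·ξ):
  D: 659.1 − 2(151.4) − 1(47.9) = 308.5
  F: 1071 − 3(151.4) − 1(47.9) = 568.8
  E: 0 + 1(151.4) = 151.4
  B: 0 + 1(47.9) = 47.9
  C: 0 + 2(47.9) = 95.81
Total out = 1172 kmol; y_F = 568.8 / 1172 = 0.4852.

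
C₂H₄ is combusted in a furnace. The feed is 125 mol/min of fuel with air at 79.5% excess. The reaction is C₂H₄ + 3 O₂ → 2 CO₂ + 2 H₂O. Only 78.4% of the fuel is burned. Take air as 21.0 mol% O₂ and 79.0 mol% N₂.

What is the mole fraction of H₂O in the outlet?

Stoichiometric O₂ = 3 × 125 = 375 mol/min; O₂ fed = 375 × 1.795 = 673.1 mol/min.
N₂ fed = 673.1 × 79/21 = 2532 mol/min.
Fuel reacted = 0.784 × 125 → ξ = 98 mol/min.
Outlet (n = n₀ + ν ξ):
  C₂H₄: 125 − 1(98) = 27
  O₂: 673.1 − 3(98) = 379.1
  N₂: 2532 (inert)
  CO₂: 0 + 2(98) = 196
  H₂O: 0 + 2(98) = 196
Total out = 3330 mol/min; y_H₂O = 196 / 3330 = 0.05885.

0.0589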